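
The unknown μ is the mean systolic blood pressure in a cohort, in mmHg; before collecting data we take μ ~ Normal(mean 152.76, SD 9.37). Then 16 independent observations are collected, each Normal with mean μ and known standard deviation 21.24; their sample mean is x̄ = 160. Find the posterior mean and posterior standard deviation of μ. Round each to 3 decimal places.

With known σ, the Normal prior is conjugate. Weight on the data is w = (n/σ²)/(n/σ² + 1/τ₀²) = 0.0354659/(0.0354659+0.0113899) = 0.75692.
Posterior mean = w·x̄ + (1−w)·μ₀ = 0.75692·160 + 0.24308·152.76 = 158.240. Posterior variance = 1/(0.0354659+0.0113899) = 21.3421, so SD = 4.620.

Posterior mean ≈ 158.240; posterior SD ≈ 4.620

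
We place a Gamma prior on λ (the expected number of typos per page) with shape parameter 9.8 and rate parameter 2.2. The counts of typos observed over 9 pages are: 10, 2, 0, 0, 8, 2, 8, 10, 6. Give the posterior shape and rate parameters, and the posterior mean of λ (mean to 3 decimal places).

The Poisson likelihood adds the total count to the shape and the number of exposure periods to the rate. Here ∑xᵢ = 46 and n = 9, so shape 9.8→55.8 and rate 2.2→11.2.
E[λ | data] = 55.8/11.2 = 4.982.

Posterior: Gamma(shape=55.8, rate=11.2); mean ≈ 4.982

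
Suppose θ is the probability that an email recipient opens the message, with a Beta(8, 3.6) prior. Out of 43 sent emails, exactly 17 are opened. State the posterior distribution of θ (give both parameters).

Observing 17 successes and 26 failures updates Beta(8, 3.6) by adding the success and failure counts to the two shape parameters: α = 8+17 = 25, β = 3.6+26 = 29.6.

Posterior: Beta(25, 29.6)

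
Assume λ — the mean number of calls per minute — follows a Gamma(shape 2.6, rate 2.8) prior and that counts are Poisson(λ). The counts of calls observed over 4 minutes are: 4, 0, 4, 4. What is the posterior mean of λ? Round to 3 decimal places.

The Poisson likelihood adds the total count to the shape and the number of exposure periods to the rate. Here ∑xᵢ = 12 and n = 4, so shape 2.6→14.6 and rate 2.8→6.8.
E[λ | data] = 14.6/6.8 = 2.147.

Posterior mean ≈ 2.147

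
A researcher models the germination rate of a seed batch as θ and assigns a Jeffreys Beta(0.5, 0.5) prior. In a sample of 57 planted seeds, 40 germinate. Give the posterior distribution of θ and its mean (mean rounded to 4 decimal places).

Posterior: Beta(40.5, 17.5); mean ≈ 0.6983

The binomial likelihood is conjugate to the Beta prior: with 40 successes and 17 failures, the posterior is Beta(0.5+40, 0.5+17) = Beta(40.5, 17.5).
E[θ | data] = 40.5/(40.5+17.5) = 0.6983.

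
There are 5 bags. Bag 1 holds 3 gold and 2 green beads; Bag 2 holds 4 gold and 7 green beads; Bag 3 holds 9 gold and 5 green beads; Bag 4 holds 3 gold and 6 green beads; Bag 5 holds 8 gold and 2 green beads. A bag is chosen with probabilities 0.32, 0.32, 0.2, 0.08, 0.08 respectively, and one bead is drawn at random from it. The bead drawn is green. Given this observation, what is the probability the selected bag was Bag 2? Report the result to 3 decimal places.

Posterior probability ≈ 0.431

P(green|Bag 1) = 0.4; P(green|Bag 2) = 0.6364; P(green|Bag 3) = 0.3571; P(green|Bag 4) = 0.6667; P(green|Bag 5) = 0.2.
Prior × likelihood for each source: 0.32·0.4=0.1280, 0.32·0.6364=0.2036, 0.2·0.3571=0.07143, 0.08·0.6667=0.05333, 0.08·0.2=0.01600. Summing gives P(green) = 0.47240.
P(Bag 2 | green) = 0.2036 / 0.47240 = 0.431.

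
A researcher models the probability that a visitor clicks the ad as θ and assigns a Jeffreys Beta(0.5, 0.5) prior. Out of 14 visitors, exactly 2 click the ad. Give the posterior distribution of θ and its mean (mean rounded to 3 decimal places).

Posterior: Beta(2.5, 12.5); mean ≈ 0.167

Observing 2 successes and 12 failures updates Beta(0.5, 0.5) by adding the success and failure counts to the two shape parameters: α = 0.5+2 = 2.5, β = 0.5+12 = 12.5.
Posterior mean = α/(α+β) = 2.5/15 = 0.167.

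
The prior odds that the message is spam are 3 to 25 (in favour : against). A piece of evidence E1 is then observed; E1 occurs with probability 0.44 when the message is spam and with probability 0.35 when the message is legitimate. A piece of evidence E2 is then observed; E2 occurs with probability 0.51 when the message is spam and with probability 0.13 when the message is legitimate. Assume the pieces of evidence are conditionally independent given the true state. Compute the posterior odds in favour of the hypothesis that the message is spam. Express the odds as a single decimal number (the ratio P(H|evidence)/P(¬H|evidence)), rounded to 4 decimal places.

Prior odds = 3/25 = 0.12000.
Likelihood ratio for E1 = 0.44/0.35 = 1.2571.
Likelihood ratio for E2 = 0.51/0.13 = 3.9231.
Posterior odds = prior odds × LR₁ × LR₂ = 0.59182.

Posterior odds ≈ 0.5918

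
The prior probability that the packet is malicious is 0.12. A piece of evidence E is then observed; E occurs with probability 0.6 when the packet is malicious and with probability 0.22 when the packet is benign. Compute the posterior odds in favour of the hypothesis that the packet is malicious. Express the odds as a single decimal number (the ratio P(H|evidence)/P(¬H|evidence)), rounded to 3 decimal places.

Posterior odds ≈ 0.372

Prior odds = 0.12/(1−0.12) = 0.13636.
Likelihood ratio for E = 0.6/0.22 = 2.7273.
Posterior odds = prior odds × LR = 0.37190.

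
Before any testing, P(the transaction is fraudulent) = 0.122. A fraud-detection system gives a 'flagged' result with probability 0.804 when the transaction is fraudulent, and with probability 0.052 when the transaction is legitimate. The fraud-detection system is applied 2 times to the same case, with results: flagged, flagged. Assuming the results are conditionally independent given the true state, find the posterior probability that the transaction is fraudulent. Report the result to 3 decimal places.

Let H be the event that the transaction is fraudulent; start with P(H) = 0.122. P('flagged'|H) = 0.804, P('flagged'|¬H) = 0.052.
Update on result 1 ('flagged'): P(H) ← 0.804·0.1220 / (0.804·0.1220 + 0.052·0.8780) = 0.098088/0.14374 = 0.6824.
Update on result 2 ('flagged'): P(H) ← 0.804·0.6824 / (0.804·0.6824 + 0.052·0.3176) = 0.54863/0.56515 = 0.9708.

Posterior P(H) ≈ 0.971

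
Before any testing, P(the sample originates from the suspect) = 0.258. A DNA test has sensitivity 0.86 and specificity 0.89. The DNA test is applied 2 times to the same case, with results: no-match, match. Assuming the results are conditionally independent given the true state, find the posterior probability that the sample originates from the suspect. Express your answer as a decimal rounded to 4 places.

Posterior P(H) ≈ 0.2995

With H the event that the sample originates from the suspect, the joint likelihood of the observed sequence is P(data|H) = 0.14·0.86 = 0.12040 and P(data|¬H) = 0.89·0.11 = 0.097900.
Bayes: P(H|data) = 0.258·0.12040 / (0.258·0.12040 + 0.742·0.097900) = 0.031063/0.10371 = 0.2995.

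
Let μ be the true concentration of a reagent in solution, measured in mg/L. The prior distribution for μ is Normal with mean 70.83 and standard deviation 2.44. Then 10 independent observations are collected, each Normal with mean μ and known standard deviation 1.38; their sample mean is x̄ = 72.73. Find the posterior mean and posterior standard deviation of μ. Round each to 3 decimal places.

Prior precision 1/τ₀² = 1/2.44² = 0.167966; data precision n/σ² = 10/1.38² = 5.25100.
Posterior precision = 0.167966 + 5.25100 = 5.41896, giving posterior SD = 1/√5.41896 = 0.430.
Posterior mean = (0.167966·70.83 + 5.25100·72.73) / 5.41896 = 72.671.

Posterior mean ≈ 72.671; posterior SD ≈ 0.430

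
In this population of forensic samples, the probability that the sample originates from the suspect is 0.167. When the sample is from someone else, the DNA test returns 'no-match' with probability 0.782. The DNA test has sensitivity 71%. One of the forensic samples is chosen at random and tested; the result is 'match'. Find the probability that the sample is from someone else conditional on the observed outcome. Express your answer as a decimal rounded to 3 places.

Write H for 'the sample originates from the suspect'. Prior odds H:¬H = 0.167/0.833 = 0.20048. For the 'match' outcome, the likelihood ratio is 0.71/0.218 = 3.2569.
Posterior odds = 0.20048 × 3.2569 = 0.65294, so P(H|E) = 0.65294/(1+0.65294) = 0.395. Then P(¬H|E) = 1 − 0.395 = 0.605.

P(¬H | E) ≈ 0.605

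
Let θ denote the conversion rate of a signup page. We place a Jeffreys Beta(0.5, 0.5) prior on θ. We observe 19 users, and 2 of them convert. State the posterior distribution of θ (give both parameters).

Posterior: Beta(2.5, 17.5)

The binomial likelihood is conjugate to the Beta prior: with 2 successes and 17 failures, the posterior is Beta(0.5+2, 0.5+17) = Beta(2.5, 17.5).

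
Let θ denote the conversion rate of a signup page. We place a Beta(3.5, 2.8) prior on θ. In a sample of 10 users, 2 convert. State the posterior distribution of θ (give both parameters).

Posterior: Beta(5.5, 10.8)

Observing 2 successes and 8 failures updates Beta(3.5, 2.8) by adding the success and failure counts to the two shape parameters: α = 3.5+2 = 5.5, β = 2.8+8 = 10.8.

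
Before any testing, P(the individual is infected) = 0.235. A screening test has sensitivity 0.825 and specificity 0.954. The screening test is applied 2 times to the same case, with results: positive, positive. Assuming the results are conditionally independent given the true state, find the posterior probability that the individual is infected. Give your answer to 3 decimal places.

Let H be the event that the individual is infected; start with P(H) = 0.235. P('positive'|H) = 0.825, P('positive'|¬H) = 0.046.
Update on result 1 ('positive'): P(H) ← 0.825·0.2350 / (0.825·0.2350 + 0.046·0.7650) = 0.19387/0.22906 = 0.8464.
Update on result 2 ('positive'): P(H) ← 0.825·0.8464 / (0.825·0.8464 + 0.046·0.1536) = 0.69826/0.70533 = 0.9900.

Posterior P(H) ≈ 0.990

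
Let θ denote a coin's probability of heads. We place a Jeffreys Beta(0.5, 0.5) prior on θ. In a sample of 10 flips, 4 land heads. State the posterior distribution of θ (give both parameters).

Posterior: Beta(4.5, 6.5)

Observing 4 successes and 6 failures updates Beta(0.5, 0.5) by adding the success and failure counts to the two shape parameters: α = 0.5+4 = 4.5, β = 0.5+6 = 6.5.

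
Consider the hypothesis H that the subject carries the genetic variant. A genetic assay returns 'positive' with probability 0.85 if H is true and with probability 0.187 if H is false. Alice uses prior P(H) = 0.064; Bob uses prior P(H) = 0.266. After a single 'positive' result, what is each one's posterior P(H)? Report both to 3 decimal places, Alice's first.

Alice: 0.237; Bob: 0.622

The likelihood ratio for a 'positive' result is 0.85/0.187 = 4.5455.
Alice: prior odds 0.064/0.936 = 0.068376; posterior odds 0.31080; posterior probability 0.237.
Bob: prior odds 0.266/0.734 = 0.36240; posterior odds 1.6473; posterior probability 0.622.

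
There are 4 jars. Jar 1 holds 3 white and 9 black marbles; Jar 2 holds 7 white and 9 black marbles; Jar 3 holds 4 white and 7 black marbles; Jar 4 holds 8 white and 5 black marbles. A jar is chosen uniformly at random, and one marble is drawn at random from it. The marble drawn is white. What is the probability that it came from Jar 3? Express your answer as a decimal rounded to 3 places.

Tabulate prior·likelihood by source: [1] prior 0.25, lik 0.25, product 0.06250; [2] prior 0.25, lik 0.4375, product 0.1094; [3] prior 0.25, lik 0.3636, product 0.09091; [4] prior 0.25, lik 0.6154, product 0.1538.
Normalizing constant = 0.41663; the posterior for Jar 3 is its product over the sum, 0.09091/0.41663 = 0.218.

Posterior probability ≈ 0.218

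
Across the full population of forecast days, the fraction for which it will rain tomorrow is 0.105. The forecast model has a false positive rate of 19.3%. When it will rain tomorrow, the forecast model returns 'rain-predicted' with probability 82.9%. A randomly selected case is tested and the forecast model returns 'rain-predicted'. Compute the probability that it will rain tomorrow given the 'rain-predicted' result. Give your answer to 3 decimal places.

Write H for 'it will rain tomorrow'. Prior odds H:¬H = 0.105/0.895 = 0.11732. For the 'rain-predicted' outcome, the likelihood ratio is 0.829/0.193 = 4.2953.
Posterior odds = 0.11732 × 4.2953 = 0.50392, so P(H|E) = 0.50392/(1+0.50392) = 0.335.

P(H | E) ≈ 0.335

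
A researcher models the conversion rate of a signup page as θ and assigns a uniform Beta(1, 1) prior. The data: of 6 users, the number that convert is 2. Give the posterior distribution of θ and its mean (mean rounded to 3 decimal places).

Posterior: Beta(3, 5); mean ≈ 0.375

The binomial likelihood is conjugate to the Beta prior: with 2 successes and 4 failures, the posterior is Beta(1+2, 1+4) = Beta(3, 5).
Posterior mean = α/(α+β) = 3/8 = 0.375.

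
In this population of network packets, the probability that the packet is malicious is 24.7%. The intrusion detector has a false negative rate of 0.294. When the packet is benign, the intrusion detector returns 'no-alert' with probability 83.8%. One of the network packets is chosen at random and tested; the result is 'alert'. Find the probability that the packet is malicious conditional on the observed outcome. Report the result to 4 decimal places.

Write H for 'the packet is malicious'. Prior odds H:¬H = 0.247/0.753 = 0.32802. For the 'alert' outcome, the likelihood ratio is 0.706/0.162 = 4.3580.
Posterior odds = 0.32802 × 4.3580 = 1.4295, so P(H|E) = 1.4295/(1+1.4295) = 0.5884.

P(H | E) ≈ 0.5884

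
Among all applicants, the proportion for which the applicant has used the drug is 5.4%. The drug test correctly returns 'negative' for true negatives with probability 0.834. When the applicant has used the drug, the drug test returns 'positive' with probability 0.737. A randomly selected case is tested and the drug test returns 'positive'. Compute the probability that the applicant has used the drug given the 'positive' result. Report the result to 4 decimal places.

P(H | E) ≈ 0.2022

Write H for 'the applicant has used the drug'. Prior odds H:¬H = 0.054/0.946 = 0.057082. For the 'positive' outcome, the likelihood ratio is 0.737/0.166 = 4.4398.
Posterior odds = 0.057082 × 4.4398 = 0.25343, so P(H|E) = 0.25343/(1+0.25343) = 0.2022.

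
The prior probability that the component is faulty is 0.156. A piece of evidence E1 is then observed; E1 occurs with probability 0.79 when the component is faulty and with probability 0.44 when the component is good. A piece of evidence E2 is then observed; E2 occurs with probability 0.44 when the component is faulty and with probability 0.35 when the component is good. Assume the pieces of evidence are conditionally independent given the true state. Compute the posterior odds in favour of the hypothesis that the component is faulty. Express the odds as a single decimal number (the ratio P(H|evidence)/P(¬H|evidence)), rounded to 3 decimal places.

Prior odds = 0.156/(1−0.156) = 0.18483. In log-odds, ln(0.18483) = -1.6883.
Add log likelihood ratios: ln(1.7955) + ln(1.2571) = 0.81410.
Posterior log-odds = -0.87420, so posterior odds = exp(-0.87420) = 0.41720.

Posterior odds ≈ 0.417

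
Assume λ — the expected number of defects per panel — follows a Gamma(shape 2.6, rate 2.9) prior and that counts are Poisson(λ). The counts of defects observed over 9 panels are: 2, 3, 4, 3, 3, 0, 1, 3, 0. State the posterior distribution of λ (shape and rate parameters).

Total count ∑xᵢ = 19 over n = 9 panels.
Gamma is conjugate to the Poisson likelihood: posterior is Gamma(shape = 2.6+19 = 21.6, rate = 2.9+9 = 11.9).

Posterior: Gamma(shape=21.6, rate=11.9)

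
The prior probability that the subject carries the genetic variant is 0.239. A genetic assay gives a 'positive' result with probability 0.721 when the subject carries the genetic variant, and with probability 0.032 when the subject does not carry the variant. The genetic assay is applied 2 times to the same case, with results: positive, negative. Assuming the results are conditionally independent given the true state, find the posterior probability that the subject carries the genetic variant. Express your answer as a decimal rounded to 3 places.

Posterior P(H) ≈ 0.671

Let H be the event that the subject carries the genetic variant; start with P(H) = 0.239. P('positive'|H) = 0.721, P('positive'|¬H) = 0.032.
Update on result 1 ('positive'): P(H) ← 0.721·0.2390 / (0.721·0.2390 + 0.032·0.7610) = 0.17232/0.19667 = 0.8762.
Update on result 2 ('negative'): P(H) ← 0.279·0.8762 / (0.279·0.8762 + 0.968·0.1238) = 0.24445/0.36431 = 0.6710.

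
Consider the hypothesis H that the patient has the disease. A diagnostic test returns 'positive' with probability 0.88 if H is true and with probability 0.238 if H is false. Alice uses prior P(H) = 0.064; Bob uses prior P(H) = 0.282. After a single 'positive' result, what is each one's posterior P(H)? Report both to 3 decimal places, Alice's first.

Alice: 0.202; Bob: 0.592

P('+'|H) = 0.88, P('+'|¬H) = 0.238.
Alice: numerator 0.88·0.064 = 0.056320; evidence = 0.056320+0.238·0.936 = 0.27909; posterior = 0.202.
Bob: numerator 0.88·0.282 = 0.24816; evidence = 0.24816+0.238·0.718 = 0.41904; posterior = 0.592.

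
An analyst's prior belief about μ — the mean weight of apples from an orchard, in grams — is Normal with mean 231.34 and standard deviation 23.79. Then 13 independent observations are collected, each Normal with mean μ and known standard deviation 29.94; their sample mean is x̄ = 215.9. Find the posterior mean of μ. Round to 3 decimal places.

With known σ, the Normal prior is conjugate. Weight on the data is w = (n/σ²)/(n/σ² + 1/τ₀²) = 0.0145024/(0.0145024+0.00176690) = 0.89140.
Posterior mean = w·x̄ + (1−w)·μ₀ = 0.89140·215.9 + 0.10860·231.34 = 217.577.

Posterior mean ≈ 217.577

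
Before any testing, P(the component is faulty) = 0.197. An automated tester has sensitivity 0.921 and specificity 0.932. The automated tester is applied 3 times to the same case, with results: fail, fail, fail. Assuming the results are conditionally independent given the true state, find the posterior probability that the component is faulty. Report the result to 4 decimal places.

Posterior P(H) ≈ 0.9984

Let H be the event that the component is faulty; start with P(H) = 0.197. P('fail'|H) = 0.921, P('fail'|¬H) = 0.068.
Update on result 1 ('fail'): P(H) ← 0.921·0.1970 / (0.921·0.1970 + 0.068·0.8030) = 0.18144/0.23604 = 0.7687.
Update on result 2 ('fail'): P(H) ← 0.921·0.7687 / (0.921·0.7687 + 0.068·0.2313) = 0.70794/0.72367 = 0.9783.
Update on result 3 ('fail'): P(H) ← 0.921·0.9783 / (0.921·0.9783 + 0.068·0.0217) = 0.90098/0.90246 = 0.9984.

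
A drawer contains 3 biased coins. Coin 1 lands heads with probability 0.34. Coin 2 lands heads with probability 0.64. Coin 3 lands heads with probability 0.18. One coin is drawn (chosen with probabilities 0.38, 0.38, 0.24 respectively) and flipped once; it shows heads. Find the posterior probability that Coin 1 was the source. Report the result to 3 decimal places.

Posterior probability ≈ 0.311

P(heads|C1) = 0.34; P(heads|C2) = 0.64; P(heads|C3) = 0.18.
Prior × likelihood for each source: 0.38·0.34=0.1292, 0.38·0.64=0.2432, 0.24·0.18=0.04320. Summing gives P(heads) = 0.41560.
P(Coin 1 | heads) = 0.1292 / 0.41560 = 0.311.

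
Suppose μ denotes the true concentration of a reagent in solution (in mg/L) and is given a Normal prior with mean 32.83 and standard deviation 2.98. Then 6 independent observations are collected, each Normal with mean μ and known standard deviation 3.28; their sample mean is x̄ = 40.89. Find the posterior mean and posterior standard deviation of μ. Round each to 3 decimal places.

With known σ, the Normal prior is conjugate. Weight on the data is w = (n/σ²)/(n/σ² + 1/τ₀²) = 0.557704/(0.557704+0.112608) = 0.83201.
Posterior mean = w·x̄ + (1−w)·μ₀ = 0.83201·40.89 + 0.16799·32.83 = 39.536. Posterior variance = 1/(0.557704+0.112608) = 1.49184, so SD = 1.221.

Posterior mean ≈ 39.536; posterior SD ≈ 1.221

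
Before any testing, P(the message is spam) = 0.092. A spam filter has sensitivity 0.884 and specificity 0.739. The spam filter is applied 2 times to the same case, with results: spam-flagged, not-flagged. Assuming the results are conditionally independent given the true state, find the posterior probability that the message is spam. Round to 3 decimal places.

With H the event that the message is spam, the joint likelihood of the observed sequence is P(data|H) = 0.884·0.116 = 0.10254 and P(data|¬H) = 0.261·0.739 = 0.19288.
Bayes: P(H|data) = 0.092·0.10254 / (0.092·0.10254 + 0.908·0.19288) = 0.0094340/0.18457 = 0.0511.

Posterior P(H) ≈ 0.051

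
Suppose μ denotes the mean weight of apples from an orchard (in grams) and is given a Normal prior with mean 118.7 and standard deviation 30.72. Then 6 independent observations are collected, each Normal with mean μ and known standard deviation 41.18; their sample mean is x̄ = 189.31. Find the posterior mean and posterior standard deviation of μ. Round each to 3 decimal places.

Prior precision 1/τ₀² = 1/30.72² = 0.00105964; data precision n/σ² = 6/41.18² = 0.00353817.
Posterior precision = 0.00105964 + 0.00353817 = 0.00459781, giving posterior SD = 1/√0.00459781 = 14.748.
Posterior mean = (0.00105964·118.7 + 0.00353817·189.31) / 0.00459781 = 173.037.

Posterior mean ≈ 173.037; posterior SD ≈ 14.748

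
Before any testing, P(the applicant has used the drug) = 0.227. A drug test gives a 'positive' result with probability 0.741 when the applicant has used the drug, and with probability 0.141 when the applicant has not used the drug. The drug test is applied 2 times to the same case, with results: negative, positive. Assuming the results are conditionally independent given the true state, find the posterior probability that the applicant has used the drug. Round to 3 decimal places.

With H the event that the applicant has used the drug, the joint likelihood of the observed sequence is P(data|H) = 0.259·0.741 = 0.19192 and P(data|¬H) = 0.859·0.141 = 0.12112.
Bayes: P(H|data) = 0.227·0.19192 / (0.227·0.19192 + 0.773·0.12112) = 0.043566/0.13719 = 0.3176.

Posterior P(H) ≈ 0.318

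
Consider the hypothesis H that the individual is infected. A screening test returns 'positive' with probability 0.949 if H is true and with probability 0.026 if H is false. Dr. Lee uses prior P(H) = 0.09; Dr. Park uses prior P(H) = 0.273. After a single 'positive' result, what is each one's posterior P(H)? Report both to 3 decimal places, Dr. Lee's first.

P('+'|H) = 0.949, P('+'|¬H) = 0.026.
Dr. Lee: numerator 0.949·0.09 = 0.085410; evidence = 0.085410+0.026·0.91 = 0.10907; posterior = 0.783.
Dr. Park: numerator 0.949·0.273 = 0.25908; evidence = 0.25908+0.026·0.727 = 0.27798; posterior = 0.932.

Dr. Lee: 0.783; Dr. Park: 0.932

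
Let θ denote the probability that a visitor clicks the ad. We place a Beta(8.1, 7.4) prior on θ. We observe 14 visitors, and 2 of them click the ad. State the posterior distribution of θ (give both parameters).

Posterior: Beta(10.1, 19.4)

The binomial likelihood is conjugate to the Beta prior: with 2 successes and 12 failures, the posterior is Beta(8.1+2, 7.4+12) = Beta(10.1, 19.4).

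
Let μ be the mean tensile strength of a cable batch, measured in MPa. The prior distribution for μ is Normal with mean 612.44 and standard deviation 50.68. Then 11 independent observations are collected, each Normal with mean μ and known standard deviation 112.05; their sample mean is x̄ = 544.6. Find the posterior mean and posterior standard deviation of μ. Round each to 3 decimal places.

Prior precision 1/τ₀² = 1/50.68² = 0.00038934; data precision n/σ² = 11/112.05² = 0.00087613.
Posterior precision = 0.00038934 + 0.00087613 = 0.00126547, giving posterior SD = 1/√0.00126547 = 28.111.
Posterior mean = (0.00038934·612.44 + 0.00087613·544.6) / 0.00126547 = 565.472.

Posterior mean ≈ 565.472; posterior SD ≈ 28.111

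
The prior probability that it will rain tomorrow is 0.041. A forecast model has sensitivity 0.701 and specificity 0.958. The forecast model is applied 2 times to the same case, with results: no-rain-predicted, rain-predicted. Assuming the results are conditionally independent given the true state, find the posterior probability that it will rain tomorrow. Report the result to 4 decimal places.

With H the event that it will rain tomorrow, the joint likelihood of the observed sequence is P(data|H) = 0.299·0.701 = 0.20960 and P(data|¬H) = 0.958·0.042 = 0.040236.
Bayes: P(H|data) = 0.041·0.20960 / (0.041·0.20960 + 0.959·0.040236) = 0.0085936/0.047180 = 0.1821.

Posterior P(H) ≈ 0.1821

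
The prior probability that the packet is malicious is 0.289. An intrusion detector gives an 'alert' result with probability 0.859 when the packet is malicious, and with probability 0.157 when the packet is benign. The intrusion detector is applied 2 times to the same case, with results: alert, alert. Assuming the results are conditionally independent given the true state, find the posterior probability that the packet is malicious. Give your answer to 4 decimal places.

With H the event that the packet is malicious, the joint likelihood of the observed sequence is P(data|H) = 0.859·0.859 = 0.73788 and P(data|¬H) = 0.157·0.157 = 0.024649.
Bayes: P(H|data) = 0.289·0.73788 / (0.289·0.73788 + 0.711·0.024649) = 0.21325/0.23077 = 0.9241.

Posterior P(H) ≈ 0.9241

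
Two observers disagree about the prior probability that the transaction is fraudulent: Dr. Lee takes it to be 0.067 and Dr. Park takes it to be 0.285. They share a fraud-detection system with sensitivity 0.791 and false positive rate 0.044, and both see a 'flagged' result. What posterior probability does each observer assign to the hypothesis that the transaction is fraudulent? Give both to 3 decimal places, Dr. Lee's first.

The likelihood ratio for a 'flagged' result is 0.791/0.044 = 17.977.
Dr. Lee: prior odds 0.067/0.933 = 0.071811; posterior odds 1.2910; posterior probability 0.564.
Dr. Park: prior odds 0.285/0.715 = 0.39860; posterior odds 7.1658; posterior probability 0.878.

Dr. Lee: 0.564; Dr. Park: 0.878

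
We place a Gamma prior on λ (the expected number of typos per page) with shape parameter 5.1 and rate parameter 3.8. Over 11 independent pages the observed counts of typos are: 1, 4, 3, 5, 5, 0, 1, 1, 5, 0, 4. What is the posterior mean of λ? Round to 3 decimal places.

Posterior mean ≈ 2.304

The Poisson likelihood adds the total count to the shape and the number of exposure periods to the rate. Here ∑xᵢ = 29 and n = 11, so shape 5.1→34.1 and rate 3.8→14.8.
Posterior mean = shape/rate = 34.1/14.8 = 2.304.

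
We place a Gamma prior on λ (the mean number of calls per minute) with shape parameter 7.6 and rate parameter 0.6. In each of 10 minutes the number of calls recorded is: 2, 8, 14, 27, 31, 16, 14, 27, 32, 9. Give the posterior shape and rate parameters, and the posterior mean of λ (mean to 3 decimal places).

Total count ∑xᵢ = 180 over n = 10 minutes.
Gamma is conjugate to the Poisson likelihood: posterior is Gamma(shape = 7.6+180 = 187.6, rate = 0.6+10 = 10.6).
Posterior mean = shape/rate = 187.6/10.6 = 17.698.

Posterior: Gamma(shape=187.6, rate=10.6); mean ≈ 17.698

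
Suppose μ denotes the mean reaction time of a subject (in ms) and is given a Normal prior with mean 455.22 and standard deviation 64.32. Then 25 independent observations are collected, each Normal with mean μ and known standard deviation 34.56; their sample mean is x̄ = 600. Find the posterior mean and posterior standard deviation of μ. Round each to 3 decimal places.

Posterior mean ≈ 598.347; posterior SD ≈ 6.872

Prior precision 1/τ₀² = 1/64.32² = 0.00024172; data precision n/σ² = 25/34.56² = 0.0209311.
Posterior precision = 0.00024172 + 0.0209311 = 0.0211728, giving posterior SD = 1/√0.0211728 = 6.872.
Posterior mean = (0.00024172·455.22 + 0.0209311·600) / 0.0211728 = 598.347.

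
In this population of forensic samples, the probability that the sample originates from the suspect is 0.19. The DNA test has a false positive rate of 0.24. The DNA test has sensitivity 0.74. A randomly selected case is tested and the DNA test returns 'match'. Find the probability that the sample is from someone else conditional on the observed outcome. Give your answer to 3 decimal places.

P(¬H | E) ≈ 0.580

Write H for 'the sample originates from the suspect'. Prior odds H:¬H = 0.19/0.81 = 0.23457. For the 'match' outcome, the likelihood ratio is 0.74/0.24 = 3.0833.
Posterior odds = 0.23457 × 3.0833 = 0.72325, so P(H|E) = 0.72325/(1+0.72325) = 0.420. Then P(¬H|E) = 1 − 0.420 = 0.580.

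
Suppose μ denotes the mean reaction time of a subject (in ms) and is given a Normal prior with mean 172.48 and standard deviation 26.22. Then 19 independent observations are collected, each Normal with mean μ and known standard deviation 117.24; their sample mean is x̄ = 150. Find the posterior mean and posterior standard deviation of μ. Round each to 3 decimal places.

Prior precision 1/τ₀² = 1/26.22² = 0.00145457; data precision n/σ² = 19/117.24² = 0.00138230.
Posterior precision = 0.00145457 + 0.00138230 = 0.00283687, giving posterior SD = 1/√0.00283687 = 18.775.
Posterior mean = (0.00145457·172.48 + 0.00138230·150) / 0.00283687 = 161.526.

Posterior mean ≈ 161.526; posterior SD ≈ 18.775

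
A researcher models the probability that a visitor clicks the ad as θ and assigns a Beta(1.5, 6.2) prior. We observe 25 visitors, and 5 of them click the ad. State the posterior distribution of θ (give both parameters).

Observing 5 successes and 20 failures updates Beta(1.5, 6.2) by adding the success and failure counts to the two shape parameters: α = 1.5+5 = 6.5, β = 6.2+20 = 26.2.

Posterior: Beta(6.5, 26.2)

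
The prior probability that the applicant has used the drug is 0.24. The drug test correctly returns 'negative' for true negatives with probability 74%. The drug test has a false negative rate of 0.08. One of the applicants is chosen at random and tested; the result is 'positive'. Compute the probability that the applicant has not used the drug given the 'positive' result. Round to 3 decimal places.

P(¬H | E) ≈ 0.472

Write H for 'the applicant has used the drug'. Prior odds H:¬H = 0.24/0.76 = 0.31579. For the 'positive' outcome, the likelihood ratio is 0.92/0.26 = 3.5385.
Posterior odds = 0.31579 × 3.5385 = 1.1174, so P(H|E) = 1.1174/(1+1.1174) = 0.528. Then P(¬H|E) = 1 − 0.528 = 0.472.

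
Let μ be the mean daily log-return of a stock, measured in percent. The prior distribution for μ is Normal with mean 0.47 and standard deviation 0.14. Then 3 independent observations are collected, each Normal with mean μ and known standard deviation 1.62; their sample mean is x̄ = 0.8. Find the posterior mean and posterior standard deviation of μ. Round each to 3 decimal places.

With known σ, the Normal prior is conjugate. Weight on the data is w = (n/σ²)/(n/σ² + 1/τ₀²) = 1.14312/(1.14312+51.0204) = 0.021914.
Posterior mean = w·x̄ + (1−w)·μ₀ = 0.021914·0.8 + 0.97809·0.47 = 0.477. Posterior variance = 1/(1.14312+51.0204) = 0.0191705, so SD = 0.138.

Posterior mean ≈ 0.477; posterior SD ≈ 0.138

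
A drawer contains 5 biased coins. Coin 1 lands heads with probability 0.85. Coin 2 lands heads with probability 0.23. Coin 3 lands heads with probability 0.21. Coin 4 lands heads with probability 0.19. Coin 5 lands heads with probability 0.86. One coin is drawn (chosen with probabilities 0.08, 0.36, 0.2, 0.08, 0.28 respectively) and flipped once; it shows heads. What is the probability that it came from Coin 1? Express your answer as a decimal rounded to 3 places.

Posterior probability ≈ 0.152

P(heads|C1) = 0.85; P(heads|C2) = 0.23; P(heads|C3) = 0.21; P(heads|C4) = 0.19; P(heads|C5) = 0.86.
Prior × likelihood for each source: 0.08·0.85=0.06800, 0.36·0.23=0.08280, 0.2·0.21=0.04200, 0.08·0.19=0.01520, 0.28·0.86=0.2408. Summing gives P(heads) = 0.44880.
P(Coin 1 | heads) = 0.06800 / 0.44880 = 0.152.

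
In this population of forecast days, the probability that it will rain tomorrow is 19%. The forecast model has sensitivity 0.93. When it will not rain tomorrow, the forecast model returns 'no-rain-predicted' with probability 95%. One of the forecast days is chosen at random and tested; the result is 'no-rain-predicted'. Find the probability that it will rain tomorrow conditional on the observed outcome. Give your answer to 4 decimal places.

Write H for 'it will rain tomorrow'. Prior odds H:¬H = 0.19/0.81 = 0.23457. For the 'no-rain-predicted' outcome, the likelihood ratio is 0.07/0.95 = 0.073684.
Posterior odds = 0.23457 × 0.073684 = 0.017284, so P(H|E) = 0.017284/(1+0.017284) = 0.0170.

P(H | E) ≈ 0.0170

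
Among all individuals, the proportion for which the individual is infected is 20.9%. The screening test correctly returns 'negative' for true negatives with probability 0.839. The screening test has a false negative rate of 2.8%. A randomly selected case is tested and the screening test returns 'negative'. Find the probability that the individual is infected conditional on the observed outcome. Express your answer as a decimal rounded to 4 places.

P(H | E) ≈ 0.0087

Let H be the event that the individual is infected. P(H) = 0.209, so P(¬H) = 0.791. With E the 'negative' result, P(E|H) = 0.028 and P(E|¬H) = 0.839.
P(E) = 0.028·0.209 + 0.839·0.791 = 0.0058520 + 0.66365 = 0.66950.
By Bayes' theorem, P(H|E) = 0.0058520 / 0.66950 = 0.0087.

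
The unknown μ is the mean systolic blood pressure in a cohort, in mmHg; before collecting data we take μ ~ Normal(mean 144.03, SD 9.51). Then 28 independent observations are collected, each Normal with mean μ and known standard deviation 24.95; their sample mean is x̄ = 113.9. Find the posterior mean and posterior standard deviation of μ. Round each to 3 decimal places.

Posterior mean ≈ 119.845; posterior SD ≈ 4.224

Prior precision 1/τ₀² = 1/9.51² = 0.0110570; data precision n/σ² = 28/24.95² = 0.0449797.
Posterior precision = 0.0110570 + 0.0449797 = 0.0560368, giving posterior SD = 1/√0.0560368 = 4.224.
Posterior mean = (0.0110570·144.03 + 0.0449797·113.9) / 0.0560368 = 119.845.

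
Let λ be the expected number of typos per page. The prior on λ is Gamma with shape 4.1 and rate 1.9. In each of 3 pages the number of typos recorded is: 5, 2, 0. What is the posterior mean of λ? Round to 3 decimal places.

The Poisson likelihood adds the total count to the shape and the number of exposure periods to the rate. Here ∑xᵢ = 7 and n = 3, so shape 4.1→11.1 and rate 1.9→4.9.
E[λ | data] = 11.1/4.9 = 2.265.

Posterior mean ≈ 2.265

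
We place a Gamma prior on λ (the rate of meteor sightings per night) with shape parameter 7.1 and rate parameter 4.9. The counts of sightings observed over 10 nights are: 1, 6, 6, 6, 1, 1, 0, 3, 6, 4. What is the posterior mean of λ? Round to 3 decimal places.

Total count ∑xᵢ = 34 over n = 10 nights.
Gamma is conjugate to the Poisson likelihood: posterior is Gamma(shape = 7.1+34 = 41.1, rate = 4.9+10 = 14.9).
Posterior mean = shape/rate = 41.1/14.9 = 2.758.

Posterior mean ≈ 2.758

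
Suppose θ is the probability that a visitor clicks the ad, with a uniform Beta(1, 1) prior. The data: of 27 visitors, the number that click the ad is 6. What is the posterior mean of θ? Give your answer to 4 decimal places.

Posterior mean ≈ 0.2414

The binomial likelihood is conjugate to the Beta prior: with 6 successes and 21 failures, the posterior is Beta(1+6, 1+21) = Beta(7, 22).
Posterior mean = α/(α+β) = 7/29 = 0.2414.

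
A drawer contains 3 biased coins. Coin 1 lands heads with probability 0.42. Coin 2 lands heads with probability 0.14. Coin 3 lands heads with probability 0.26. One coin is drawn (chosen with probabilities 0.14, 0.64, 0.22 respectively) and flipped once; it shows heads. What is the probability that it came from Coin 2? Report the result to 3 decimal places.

Posterior probability ≈ 0.436

Tabulate prior·likelihood by source: [1] prior 0.14, lik 0.42, product 0.05880; [2] prior 0.64, lik 0.14, product 0.08960; [3] prior 0.22, lik 0.26, product 0.05720.
Normalizing constant = 0.20560; the posterior for Coin 2 is its product over the sum, 0.08960/0.20560 = 0.436.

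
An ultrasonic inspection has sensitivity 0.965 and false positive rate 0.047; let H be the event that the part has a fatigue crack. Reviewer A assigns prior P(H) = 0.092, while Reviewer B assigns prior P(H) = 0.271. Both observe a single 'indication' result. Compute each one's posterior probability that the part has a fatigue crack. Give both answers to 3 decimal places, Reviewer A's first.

Reviewer A: 0.675; Reviewer B: 0.884

P('+'|H) = 0.965, P('+'|¬H) = 0.047.
Reviewer A: numerator 0.965·0.092 = 0.088780; evidence = 0.088780+0.047·0.908 = 0.13146; posterior = 0.675.
Reviewer B: numerator 0.965·0.271 = 0.26151; evidence = 0.26151+0.047·0.729 = 0.29578; posterior = 0.884.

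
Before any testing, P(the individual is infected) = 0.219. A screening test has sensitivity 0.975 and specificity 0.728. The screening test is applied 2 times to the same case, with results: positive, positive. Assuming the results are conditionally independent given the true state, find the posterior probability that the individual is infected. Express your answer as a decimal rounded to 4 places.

With H the event that the individual is infected, the joint likelihood of the observed sequence is P(data|H) = 0.975·0.975 = 0.95062 and P(data|¬H) = 0.272·0.272 = 0.073984.
Bayes: P(H|data) = 0.219·0.95062 / (0.219·0.95062 + 0.781·0.073984) = 0.20819/0.26597 = 0.7828.

Posterior P(H) ≈ 0.7828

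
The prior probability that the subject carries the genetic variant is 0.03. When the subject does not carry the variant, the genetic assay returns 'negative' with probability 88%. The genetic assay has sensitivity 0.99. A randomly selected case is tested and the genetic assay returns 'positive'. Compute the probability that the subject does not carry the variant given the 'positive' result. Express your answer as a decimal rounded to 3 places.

P(¬H | E) ≈ 0.797

Let H be the event that the subject carries the genetic variant. P(H) = 0.03, so P(¬H) = 0.97. With E the 'positive' result, P(E|H) = 0.99 and P(E|¬H) = 0.12.
P(E) = 0.99·0.03 + 0.12·0.97 = 0.029700 + 0.11640 = 0.14610.
By Bayes' theorem, P(H|E) = 0.029700 / 0.14610 = 0.203. Hence P(¬H|E) = 1 − 0.203 = 0.797.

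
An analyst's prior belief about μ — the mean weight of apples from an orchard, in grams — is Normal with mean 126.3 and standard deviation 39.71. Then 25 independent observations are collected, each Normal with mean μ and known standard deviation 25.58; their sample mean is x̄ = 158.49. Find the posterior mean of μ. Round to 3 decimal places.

Posterior mean ≈ 157.964

Prior precision 1/τ₀² = 1/39.71² = 0.00063416; data precision n/σ² = 25/25.58² = 0.0382066.
Posterior precision = 0.00063416 + 0.0382066 = 0.0388408.
Posterior mean = (0.00063416·126.3 + 0.0382066·158.49) / 0.0388408 = 157.964.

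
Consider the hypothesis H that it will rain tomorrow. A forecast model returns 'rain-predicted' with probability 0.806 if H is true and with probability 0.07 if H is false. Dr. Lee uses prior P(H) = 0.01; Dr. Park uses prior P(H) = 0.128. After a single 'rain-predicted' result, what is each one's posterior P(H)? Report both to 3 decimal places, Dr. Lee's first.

Dr. Lee: 0.104; Dr. Park: 0.628

The likelihood ratio for a 'rain-predicted' result is 0.806/0.07 = 11.514.
Dr. Lee: prior odds 0.01/0.99 = 0.010101; posterior odds 0.11631; posterior probability 0.104.
Dr. Park: prior odds 0.128/0.872 = 0.14679; posterior odds 1.6902; posterior probability 0.628.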